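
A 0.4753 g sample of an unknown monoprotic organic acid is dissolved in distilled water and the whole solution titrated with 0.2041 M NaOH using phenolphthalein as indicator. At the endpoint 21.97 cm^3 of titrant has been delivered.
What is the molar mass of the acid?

106.0 g/mol

n(NaOH) = 0.02197 L × 0.2041 mol/L = 4.484 × 10^-3 mol
n(HA) = 4.484 × 10^-3 mol (1:1 ratio)
M = m / n = 0.4753 g / 4.484 × 10^-3 mol = 106.0 g/mol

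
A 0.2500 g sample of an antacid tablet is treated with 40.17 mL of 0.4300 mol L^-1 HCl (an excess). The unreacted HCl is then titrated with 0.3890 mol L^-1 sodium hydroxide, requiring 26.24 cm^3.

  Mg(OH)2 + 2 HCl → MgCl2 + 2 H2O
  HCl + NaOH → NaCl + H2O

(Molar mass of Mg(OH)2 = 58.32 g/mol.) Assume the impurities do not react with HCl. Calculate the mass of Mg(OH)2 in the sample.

n(HCl) added = 0.04017 × 0.4300 = 0.01727 mol
n(NaOH) used in back-titration = 0.02624 × 0.3890 = 0.01021 mol
n(HCl) left over = 0.01021 mol (1:1 ratio)
n(HCl) consumed by analyte = 0.01727 − 0.01021 = 7.066 × 10^-3 mol
From the 1:2 ratio, n(Mg(OH)2) = 1/2 × 7.066 × 10^-3 = 3.533 × 10^-3 mol
mass of Mg(OH)2 = 3.533 × 10^-3 × 58.32 = 0.2060 g

0.2060 g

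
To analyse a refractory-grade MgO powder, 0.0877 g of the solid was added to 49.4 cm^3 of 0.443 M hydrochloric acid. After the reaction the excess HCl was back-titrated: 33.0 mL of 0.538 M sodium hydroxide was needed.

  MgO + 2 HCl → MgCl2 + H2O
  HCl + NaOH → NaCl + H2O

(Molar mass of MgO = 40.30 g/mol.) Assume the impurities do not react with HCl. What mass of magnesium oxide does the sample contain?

0.0832 g

n(HCl) added = 0.0494 × 0.443 = 0.0219 mol
n(NaOH) used in back-titration = 0.0330 × 0.538 = 0.0178 mol
n(HCl) left over = 0.0178 mol (1:1 ratio)
n(HCl) consumed by analyte = 0.0219 − 0.0178 = 4.13 × 10^-3 mol
From the 1:2 ratio, n(MgO) = 1/2 × 4.13 × 10^-3 = 2.07 × 10^-3 mol
mass of MgO = 2.07 × 10^-3 × 40.30 = 0.0832 g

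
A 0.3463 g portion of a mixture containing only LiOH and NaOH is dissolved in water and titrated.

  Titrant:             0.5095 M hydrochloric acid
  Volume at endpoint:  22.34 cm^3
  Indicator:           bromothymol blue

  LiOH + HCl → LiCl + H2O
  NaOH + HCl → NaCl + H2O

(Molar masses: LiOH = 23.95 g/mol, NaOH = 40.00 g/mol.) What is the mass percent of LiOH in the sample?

46.96 %

n(HCl) = 0.02234 × 0.5095 = 0.01138 mol
Let x = n(LiOH), y = n(NaOH).
Titrant: 1x + 1y = 0.01138;  mass: 23.95x + 40.00y = 0.3463
Solving, x = 6.791 × 10^-3 mol, y = 4.592 × 10^-3 mol
mass of LiOH = 6.791 × 10^-3 × 23.95 = 0.1626 g
% LiOH = 0.1626 / 0.3463 × 100 = 46.96 %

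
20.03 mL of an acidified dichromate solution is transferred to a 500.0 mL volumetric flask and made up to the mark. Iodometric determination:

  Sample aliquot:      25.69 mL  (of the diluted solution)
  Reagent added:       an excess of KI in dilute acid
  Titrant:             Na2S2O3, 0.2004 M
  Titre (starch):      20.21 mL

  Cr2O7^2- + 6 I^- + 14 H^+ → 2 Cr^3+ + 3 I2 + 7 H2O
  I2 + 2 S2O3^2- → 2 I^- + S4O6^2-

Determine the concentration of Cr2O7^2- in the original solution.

0.6559 M

n(S2O3^2-) = 0.02021 × 0.2004 = 4.050 × 10^-3 mol
n(I2) = n(S2O3^2-)/2 = 2.025 × 10^-3 mol
From the 1:3 ratio, n(Cr2O7^2-) in the aliquot = 1/3 × 2.025 × 10^-3 = 6.750 × 10^-4 mol
[Cr2O7^2-]_dilute = 6.750 × 10^-4 / 0.02569 = 0.02628 mol/L
[Cr2O7^2-]_original = 0.02628 × 500.0/20.03 = 0.6559 mol/L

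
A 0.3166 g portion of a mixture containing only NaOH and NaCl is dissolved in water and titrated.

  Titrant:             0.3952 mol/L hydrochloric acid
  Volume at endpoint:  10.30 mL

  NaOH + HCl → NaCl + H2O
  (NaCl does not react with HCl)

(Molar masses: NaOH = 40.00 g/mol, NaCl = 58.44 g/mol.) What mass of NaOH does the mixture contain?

0.1628 g

n(HCl) = 0.01030 × 0.3952 = 4.071 × 10^-3 mol
Let x = n(NaOH), y = n(NaCl).
Titrant: 1x = 4.071 × 10^-3;  mass: 40.00x + 58.44y = 0.3166
Solving, x = 4.071 × 10^-3 mol, y = 2.631 × 10^-3 mol
mass of NaOH = 4.071 × 10^-3 × 40.00 = 0.1628 g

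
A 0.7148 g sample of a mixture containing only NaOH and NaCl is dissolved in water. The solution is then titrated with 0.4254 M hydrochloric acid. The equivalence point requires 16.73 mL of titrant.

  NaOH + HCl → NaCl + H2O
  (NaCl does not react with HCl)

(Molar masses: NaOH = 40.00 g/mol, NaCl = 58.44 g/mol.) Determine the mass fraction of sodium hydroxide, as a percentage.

39.83 %

n(HCl) = 0.01673 × 0.4254 = 7.117 × 10^-3 mol
Let x = n(NaOH), y = n(NaCl).
Titrant: 1x = 7.117 × 10^-3;  mass: 40.00x + 58.44y = 0.7148
Solving, x = 7.117 × 10^-3 mol, y = 7.360 × 10^-3 mol
mass of NaOH = 7.117 × 10^-3 × 40.00 = 0.2847 g
% NaOH = 0.2847 / 0.7148 × 100 = 39.83 %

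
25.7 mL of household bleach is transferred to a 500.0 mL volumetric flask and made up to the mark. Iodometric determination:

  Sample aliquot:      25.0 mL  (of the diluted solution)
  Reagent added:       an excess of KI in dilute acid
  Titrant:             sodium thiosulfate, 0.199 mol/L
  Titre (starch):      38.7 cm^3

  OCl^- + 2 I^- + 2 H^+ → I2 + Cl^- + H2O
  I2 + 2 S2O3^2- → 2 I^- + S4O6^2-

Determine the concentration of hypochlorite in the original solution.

3.00 mol/L

n(S2O3^2-) = 0.0387 × 0.199 = 7.70 × 10^-3 mol
n(I2) = n(S2O3^2-)/2 = 3.85 × 10^-3 mol
n(OCl^-) in the aliquot = 3.85 × 10^-3 mol (1:1 ratio)
[OCl^-]_dilute = 3.85 × 10^-3 / 0.0250 = 0.154 mol/L
[OCl^-]_original = 0.154 × 500.0/25.7 = 3.00 mol/L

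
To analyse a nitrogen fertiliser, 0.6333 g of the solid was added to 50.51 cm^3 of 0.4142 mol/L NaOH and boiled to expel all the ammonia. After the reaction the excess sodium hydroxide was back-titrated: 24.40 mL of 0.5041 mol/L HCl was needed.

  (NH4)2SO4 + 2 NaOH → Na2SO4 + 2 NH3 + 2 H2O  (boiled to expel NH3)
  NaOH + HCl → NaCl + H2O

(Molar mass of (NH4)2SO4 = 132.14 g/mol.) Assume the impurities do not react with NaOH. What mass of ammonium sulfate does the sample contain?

n(NaOH) added = 0.05051 × 0.4142 = 0.02092 mol
n(HCl) used in back-titration = 0.02440 × 0.5041 = 0.01230 mol
n(NaOH) left over = 0.01230 mol (1:1 ratio)
n(NaOH) consumed by analyte = 0.02092 − 0.01230 = 8.621 × 10^-3 mol
From the 1:2 ratio, n((NH4)2SO4) = 1/2 × 8.621 × 10^-3 = 4.311 × 10^-3 mol
mass of (NH4)2SO4 = 4.311 × 10^-3 × 132.14 = 0.5696 g

0.5696 g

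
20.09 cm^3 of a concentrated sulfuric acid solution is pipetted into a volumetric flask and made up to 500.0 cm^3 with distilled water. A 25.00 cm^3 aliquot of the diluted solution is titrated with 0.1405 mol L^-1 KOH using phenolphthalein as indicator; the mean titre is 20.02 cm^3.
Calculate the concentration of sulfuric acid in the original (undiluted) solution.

1.400 mol/L

H2SO4 + 2 KOH → K2SO4 + 2 H2O
n(KOH) = 0.02002 × 0.1405 = 2.813 × 10^-3 mol
From the 1:2 ratio, n(H2SO4) in the aliquot = 1/2 × 2.813 × 10^-3 = 1.406 × 10^-3 mol
[H2SO4]_dilute = 1.406 × 10^-3 / 0.02500 = 0.05626 mol/L
Dilution factor = 500.0 / 20.09 = 24.89
[H2SO4]_stock = 0.05626 × 24.89 = 1.400 mol/L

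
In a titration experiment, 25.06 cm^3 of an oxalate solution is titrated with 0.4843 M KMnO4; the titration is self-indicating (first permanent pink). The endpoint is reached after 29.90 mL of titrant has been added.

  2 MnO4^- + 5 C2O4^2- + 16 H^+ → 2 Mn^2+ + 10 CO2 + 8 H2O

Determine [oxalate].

n(KMnO4) = 0.02990 L × 0.4843 mol/L = 0.01448 mol
From the 5:2 mole ratio, n(C2O4^2-) = 5/2 × 0.01448 = 0.03620 mol
[C2O4^2-] = 0.03620 mol / 0.02506 L = 1.445 mol/L

1.445 M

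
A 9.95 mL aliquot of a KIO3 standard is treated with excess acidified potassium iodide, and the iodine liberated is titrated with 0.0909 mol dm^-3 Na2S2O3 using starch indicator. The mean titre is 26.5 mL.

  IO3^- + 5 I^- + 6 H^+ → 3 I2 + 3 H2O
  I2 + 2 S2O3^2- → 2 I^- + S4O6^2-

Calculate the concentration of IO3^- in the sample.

0.0403 mol/L

n(S2O3^2-) = 0.0265 × 0.0909 = 2.41 × 10^-3 mol
n(I2) = n(S2O3^2-)/2 = 1.20 × 10^-3 mol
From the 1:3 ratio, n(IO3^-) in the aliquot = 1/3 × 1.20 × 10^-3 = 4.01 × 10^-4 mol
[IO3^-] = 4.01 × 10^-4 / 0.00995 = 0.0403 mol/L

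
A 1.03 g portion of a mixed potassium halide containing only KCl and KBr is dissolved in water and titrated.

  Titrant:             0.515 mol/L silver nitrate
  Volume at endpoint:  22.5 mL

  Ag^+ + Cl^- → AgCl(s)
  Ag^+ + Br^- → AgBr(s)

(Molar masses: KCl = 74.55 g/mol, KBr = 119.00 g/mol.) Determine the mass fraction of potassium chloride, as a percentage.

n(AgNO3) = 0.0225 × 0.515 = 0.0116 mol
Let x = n(KCl), y = n(KBr).
Titrant: 1x + 1y = 0.0116;  mass: 74.55x + 119.00y = 1.03
Solving, x = 7.85 × 10^-3 mol, y = 3.74 × 10^-3 mol
mass of KCl = 7.85 × 10^-3 × 74.55 = 0.585 g
% KCl = 0.585 / 1.03 × 100 = 56.8 %

56.8 %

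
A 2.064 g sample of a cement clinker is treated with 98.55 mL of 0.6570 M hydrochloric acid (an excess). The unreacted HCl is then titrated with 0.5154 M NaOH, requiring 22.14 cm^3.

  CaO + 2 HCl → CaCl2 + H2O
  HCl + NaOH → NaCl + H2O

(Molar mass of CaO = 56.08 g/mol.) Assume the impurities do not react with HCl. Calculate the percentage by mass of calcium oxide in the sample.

n(HCl) added = 0.09855 × 0.6570 = 0.06475 mol
n(NaOH) used in back-titration = 0.02214 × 0.5154 = 0.01141 mol
n(HCl) left over = 0.01141 mol (1:1 ratio)
n(HCl) consumed by analyte = 0.06475 − 0.01141 = 0.05334 mol
From the 1:2 ratio, n(CaO) = 1/2 × 0.05334 = 0.02667 mol
mass of CaO = 0.02667 × 56.08 = 1.496 g
% CaO = 1.496 / 2.064 × 100 = 72.46 %

72.46 %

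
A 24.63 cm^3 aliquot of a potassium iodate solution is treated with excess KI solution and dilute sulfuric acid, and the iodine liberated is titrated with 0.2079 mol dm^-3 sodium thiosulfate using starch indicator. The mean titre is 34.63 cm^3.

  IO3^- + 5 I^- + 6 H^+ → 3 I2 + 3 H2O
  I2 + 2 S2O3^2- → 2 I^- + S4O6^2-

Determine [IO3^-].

0.04872 mol/L

n(S2O3^2-) = 0.03463 × 0.2079 = 7.200 × 10^-3 mol
n(I2) = n(S2O3^2-)/2 = 3.600 × 10^-3 mol
From the 1:3 ratio, n(IO3^-) in the aliquot = 1/3 × 3.600 × 10^-3 = 1.200 × 10^-3 mol
[IO3^-] = 1.200 × 10^-3 / 0.02463 = 0.04872 mol/L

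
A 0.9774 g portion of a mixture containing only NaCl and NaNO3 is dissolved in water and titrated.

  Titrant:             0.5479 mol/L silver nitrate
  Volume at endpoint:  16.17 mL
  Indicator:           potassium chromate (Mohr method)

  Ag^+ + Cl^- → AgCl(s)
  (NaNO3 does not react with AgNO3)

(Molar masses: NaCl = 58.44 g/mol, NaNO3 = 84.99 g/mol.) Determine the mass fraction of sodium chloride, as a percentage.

52.97 %

n(AgNO3) = 0.01617 × 0.5479 = 8.860 × 10^-3 mol
Let x = n(NaCl), y = n(NaNO3).
Titrant: 1x = 8.860 × 10^-3;  mass: 58.44x + 84.99y = 0.9774
Solving, x = 8.860 × 10^-3 mol, y = 5.408 × 10^-3 mol
mass of NaCl = 8.860 × 10^-3 × 58.44 = 0.5178 g
% NaCl = 0.5178 / 0.9774 × 100 = 52.97 %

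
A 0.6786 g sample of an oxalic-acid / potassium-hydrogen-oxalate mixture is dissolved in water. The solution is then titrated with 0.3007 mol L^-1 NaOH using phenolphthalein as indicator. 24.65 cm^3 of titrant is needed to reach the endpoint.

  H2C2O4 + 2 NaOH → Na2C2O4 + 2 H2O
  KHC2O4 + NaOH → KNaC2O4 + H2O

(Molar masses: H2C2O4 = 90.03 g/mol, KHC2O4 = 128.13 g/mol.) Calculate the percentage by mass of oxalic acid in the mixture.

n(NaOH) = 0.02465 × 0.3007 = 7.412 × 10^-3 mol
Let x = n(H2C2O4), y = n(KHC2O4).
Titrant: 2x + 1y = 7.412 × 10^-3;  mass: 90.03x + 128.13y = 0.6786
Solving, x = 1.631 × 10^-3 mol, y = 4.150 × 10^-3 mol
mass of H2C2O4 = 1.631 × 10^-3 × 90.03 = 0.1468 g
% H2C2O4 = 0.1468 / 0.6786 × 100 = 21.64 %

21.64 %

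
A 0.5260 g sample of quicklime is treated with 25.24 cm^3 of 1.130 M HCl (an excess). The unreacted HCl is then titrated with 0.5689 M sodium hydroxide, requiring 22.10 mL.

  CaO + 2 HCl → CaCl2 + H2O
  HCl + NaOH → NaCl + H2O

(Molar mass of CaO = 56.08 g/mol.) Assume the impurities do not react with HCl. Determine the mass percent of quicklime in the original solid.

n(HCl) added = 0.02524 × 1.130 = 0.02852 mol
n(NaOH) used in back-titration = 0.02210 × 0.5689 = 0.01257 mol
n(HCl) left over = 0.01257 mol (1:1 ratio)
n(HCl) consumed by analyte = 0.02852 − 0.01257 = 0.01595 mol
From the 1:2 ratio, n(CaO) = 1/2 × 0.01595 = 7.974 × 10^-3 mol
mass of CaO = 7.974 × 10^-3 × 56.08 = 0.4472 g
% CaO = 0.4472 / 0.5260 × 100 = 85.02 %

85.02 %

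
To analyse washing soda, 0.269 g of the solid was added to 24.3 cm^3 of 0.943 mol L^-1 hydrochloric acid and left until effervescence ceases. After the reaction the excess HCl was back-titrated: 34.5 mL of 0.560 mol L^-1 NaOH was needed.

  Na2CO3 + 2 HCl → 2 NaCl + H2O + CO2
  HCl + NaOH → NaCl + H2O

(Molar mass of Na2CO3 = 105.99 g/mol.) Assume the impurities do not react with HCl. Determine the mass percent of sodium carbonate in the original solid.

n(HCl) added = 0.0243 × 0.943 = 0.0229 mol
n(NaOH) used in back-titration = 0.0345 × 0.560 = 0.0193 mol
n(HCl) left over = 0.0193 mol (1:1 ratio)
n(HCl) consumed by analyte = 0.0229 − 0.0193 = 3.59 × 10^-3 mol
From the 1:2 ratio, n(Na2CO3) = 1/2 × 3.59 × 10^-3 = 1.80 × 10^-3 mol
mass of Na2CO3 = 1.80 × 10^-3 × 105.99 = 0.191 g
% Na2CO3 = 0.191 / 0.269 × 100 = 70.8 %

70.8 %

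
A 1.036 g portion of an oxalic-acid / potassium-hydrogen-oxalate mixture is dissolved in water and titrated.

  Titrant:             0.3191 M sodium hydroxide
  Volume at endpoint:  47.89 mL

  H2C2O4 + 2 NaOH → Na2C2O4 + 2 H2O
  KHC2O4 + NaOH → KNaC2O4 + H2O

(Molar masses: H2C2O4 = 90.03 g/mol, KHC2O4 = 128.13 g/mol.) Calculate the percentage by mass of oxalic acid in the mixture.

48.20 %

n(NaOH) = 0.04789 × 0.3191 = 0.01528 mol
Let x = n(H2C2O4), y = n(KHC2O4).
Titrant: 2x + 1y = 0.01528;  mass: 90.03x + 128.13y = 1.036
Solving, x = 5.547 × 10^-3 mol, y = 4.188 × 10^-3 mol
mass of H2C2O4 = 5.547 × 10^-3 × 90.03 = 0.4994 g
% H2C2O4 = 0.4994 / 1.036 × 100 = 48.20 %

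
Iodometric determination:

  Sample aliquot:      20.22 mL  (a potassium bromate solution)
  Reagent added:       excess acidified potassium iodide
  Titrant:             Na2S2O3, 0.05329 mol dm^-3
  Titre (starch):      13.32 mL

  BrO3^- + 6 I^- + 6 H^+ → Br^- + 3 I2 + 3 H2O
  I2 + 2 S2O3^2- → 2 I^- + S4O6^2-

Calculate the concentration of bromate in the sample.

0.005851 mol/L

n(S2O3^2-) = 0.01332 × 0.05329 = 7.098 × 10^-4 mol
n(I2) = n(S2O3^2-)/2 = 3.549 × 10^-4 mol
From the 1:3 ratio, n(BrO3^-) in the aliquot = 1/3 × 3.549 × 10^-4 = 1.183 × 10^-4 mol
[BrO3^-] = 1.183 × 10^-4 / 0.02022 = 0.005851 mol/L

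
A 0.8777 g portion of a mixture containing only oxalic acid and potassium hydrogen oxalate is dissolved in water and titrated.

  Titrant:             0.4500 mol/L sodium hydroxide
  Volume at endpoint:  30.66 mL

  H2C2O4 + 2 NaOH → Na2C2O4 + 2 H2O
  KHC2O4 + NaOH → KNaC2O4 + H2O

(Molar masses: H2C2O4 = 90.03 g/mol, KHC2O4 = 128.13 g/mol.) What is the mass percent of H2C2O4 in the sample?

54.93 %

n(NaOH) = 0.03066 × 0.4500 = 0.01380 mol
Let x = n(H2C2O4), y = n(KHC2O4).
Titrant: 2x + 1y = 0.01380;  mass: 90.03x + 128.13y = 0.8777
Solving, x = 5.355 × 10^-3 mol, y = 3.088 × 10^-3 mol
mass of H2C2O4 = 5.355 × 10^-3 × 90.03 = 0.4821 g
% H2C2O4 = 0.4821 / 0.8777 × 100 = 54.93 %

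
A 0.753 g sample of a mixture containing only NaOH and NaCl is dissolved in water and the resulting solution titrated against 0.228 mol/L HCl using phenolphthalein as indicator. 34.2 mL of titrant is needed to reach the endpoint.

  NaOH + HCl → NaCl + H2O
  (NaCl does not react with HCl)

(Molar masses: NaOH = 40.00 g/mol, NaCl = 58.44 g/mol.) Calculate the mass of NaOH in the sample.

0.312 g

n(HCl) = 0.0342 × 0.228 = 7.80 × 10^-3 mol
Let x = n(NaOH), y = n(NaCl).
Titrant: 1x = 7.80 × 10^-3;  mass: 40.00x + 58.44y = 0.753
Solving, x = 7.80 × 10^-3 mol, y = 7.55 × 10^-3 mol
mass of NaOH = 7.80 × 10^-3 × 40.00 = 0.312 g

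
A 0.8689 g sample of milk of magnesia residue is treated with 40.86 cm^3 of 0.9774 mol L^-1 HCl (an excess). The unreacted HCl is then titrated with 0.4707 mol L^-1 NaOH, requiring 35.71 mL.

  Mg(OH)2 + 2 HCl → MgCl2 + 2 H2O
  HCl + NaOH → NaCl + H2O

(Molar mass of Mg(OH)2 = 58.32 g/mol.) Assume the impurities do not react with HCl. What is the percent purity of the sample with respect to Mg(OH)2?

77.62 %

n(HCl) added = 0.04086 × 0.9774 = 0.03994 mol
n(NaOH) used in back-titration = 0.03571 × 0.4707 = 0.01681 mol
n(HCl) left over = 0.01681 mol (1:1 ratio)
n(HCl) consumed by analyte = 0.03994 − 0.01681 = 0.02313 mol
From the 1:2 ratio, n(Mg(OH)2) = 1/2 × 0.02313 = 0.01156 mol
mass of Mg(OH)2 = 0.01156 × 58.32 = 0.6744 g
% Mg(OH)2 = 0.6744 / 0.8689 × 100 = 77.62 %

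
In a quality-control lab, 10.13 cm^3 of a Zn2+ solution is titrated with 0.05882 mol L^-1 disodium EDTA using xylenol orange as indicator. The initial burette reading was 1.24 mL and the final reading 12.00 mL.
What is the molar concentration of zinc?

Zn^2+ + EDTA^4- → [Zn(EDTA)]^2-
n(EDTA) = 0.01076 L × 0.05882 mol/L = 6.329 × 10^-4 mol
n(Zn2+) = 6.329 × 10^-4 mol (1:1 mole ratio)
[Zn2+] = 6.329 × 10^-4 mol / 0.01013 L = 0.06248 mol/L

0.06248 mol/L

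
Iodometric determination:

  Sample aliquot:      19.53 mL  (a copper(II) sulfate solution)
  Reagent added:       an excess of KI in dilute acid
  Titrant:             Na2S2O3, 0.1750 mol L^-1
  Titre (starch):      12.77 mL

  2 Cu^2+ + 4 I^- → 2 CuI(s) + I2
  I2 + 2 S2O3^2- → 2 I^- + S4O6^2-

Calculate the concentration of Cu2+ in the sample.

0.1144 mol/L

n(S2O3^2-) = 0.01277 × 0.1750 = 2.235 × 10^-3 mol
n(I2) = n(S2O3^2-)/2 = 1.117 × 10^-3 mol
From the 2:1 ratio, n(Cu2+) in the aliquot = 2/1 × 1.117 × 10^-3 = 2.235 × 10^-3 mol
[Cu2+] = 2.235 × 10^-3 / 0.01953 = 0.1144 mol/L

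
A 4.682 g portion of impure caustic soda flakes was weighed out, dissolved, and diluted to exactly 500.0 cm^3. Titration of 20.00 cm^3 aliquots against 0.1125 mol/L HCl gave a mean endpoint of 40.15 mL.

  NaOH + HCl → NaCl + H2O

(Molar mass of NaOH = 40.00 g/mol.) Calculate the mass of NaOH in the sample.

4.517 g

n(HCl) per titration = 0.04015 × 0.1125 = 4.517 × 10^-3 mol
n(NaOH) in each aliquot = 4.517 × 10^-3 mol (1:1 ratio)
n(NaOH) in the whole flask = 4.517 × 10^-3 × 500.0/20.00 = 0.1129 mol
mass of NaOH = 0.1129 × 40.00 = 4.517 g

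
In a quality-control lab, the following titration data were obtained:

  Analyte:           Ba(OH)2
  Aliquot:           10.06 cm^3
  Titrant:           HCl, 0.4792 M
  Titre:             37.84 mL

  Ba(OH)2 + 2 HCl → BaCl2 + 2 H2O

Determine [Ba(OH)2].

n(HCl) = 0.03784 L × 0.4792 mol/L = 0.01813 mol
From the 1:2 mole ratio, n(Ba(OH)2) = 1/2 × 0.01813 = 9.066 × 10^-3 mol
[Ba(OH)2] = 9.066 × 10^-3 mol / 0.01006 L = 0.9012 mol/L

0.9012 M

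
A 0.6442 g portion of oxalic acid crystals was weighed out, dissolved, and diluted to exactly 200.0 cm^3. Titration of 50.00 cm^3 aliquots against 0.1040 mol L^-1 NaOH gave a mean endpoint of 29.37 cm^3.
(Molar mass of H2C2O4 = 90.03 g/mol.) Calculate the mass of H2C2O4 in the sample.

0.5500 g

H2C2O4 + 2 NaOH → Na2C2O4 + 2 H2O
n(NaOH) per titration = 0.02937 × 0.1040 = 3.054 × 10^-3 mol
From the 1:2 ratio, n(H2C2O4) in each aliquot = 1/2 × 3.054 × 10^-3 = 1.527 × 10^-3 mol
n(H2C2O4) in the whole flask = 1.527 × 10^-3 × 200.0/50.00 = 6.109 × 10^-3 mol
mass of H2C2O4 = 6.109 × 10^-3 × 90.03 = 0.5500 g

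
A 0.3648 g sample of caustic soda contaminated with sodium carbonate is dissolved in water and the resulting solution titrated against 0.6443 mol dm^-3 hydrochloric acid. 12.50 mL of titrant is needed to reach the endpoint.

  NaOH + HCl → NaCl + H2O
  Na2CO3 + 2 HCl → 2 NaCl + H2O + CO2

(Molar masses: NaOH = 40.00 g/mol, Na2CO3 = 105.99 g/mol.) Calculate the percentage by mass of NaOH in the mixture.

52.32 %

n(HCl) = 0.01250 × 0.6443 = 8.054 × 10^-3 mol
Let x = n(NaOH), y = n(Na2CO3).
Titrant: 1x + 2y = 8.054 × 10^-3;  mass: 40.00x + 105.99y = 0.3648
Solving, x = 4.772 × 10^-3 mol, y = 1.641 × 10^-3 mol
mass of NaOH = 4.772 × 10^-3 × 40.00 = 0.1909 g
% NaOH = 0.1909 / 0.3648 × 100 = 52.32 %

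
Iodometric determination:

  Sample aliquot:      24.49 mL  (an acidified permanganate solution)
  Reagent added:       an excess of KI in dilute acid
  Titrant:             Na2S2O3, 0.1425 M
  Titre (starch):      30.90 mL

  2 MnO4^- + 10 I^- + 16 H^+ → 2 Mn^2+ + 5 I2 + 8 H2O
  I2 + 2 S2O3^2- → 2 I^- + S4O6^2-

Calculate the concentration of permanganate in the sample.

0.03596 M

n(S2O3^2-) = 0.03090 × 0.1425 = 4.403 × 10^-3 mol
n(I2) = n(S2O3^2-)/2 = 2.202 × 10^-3 mol
From the 2:5 ratio, n(MnO4^-) in the aliquot = 2/5 × 2.202 × 10^-3 = 8.806 × 10^-4 mol
[MnO4^-] = 8.806 × 10^-4 / 0.02449 = 0.03596 mol/L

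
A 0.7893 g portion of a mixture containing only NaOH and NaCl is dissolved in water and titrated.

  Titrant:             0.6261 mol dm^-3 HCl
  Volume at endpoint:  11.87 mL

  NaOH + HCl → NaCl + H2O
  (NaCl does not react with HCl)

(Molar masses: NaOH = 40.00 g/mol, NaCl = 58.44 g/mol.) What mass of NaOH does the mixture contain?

n(HCl) = 0.01187 × 0.6261 = 7.432 × 10^-3 mol
Let x = n(NaOH), y = n(NaCl).
Titrant: 1x = 7.432 × 10^-3;  mass: 40.00x + 58.44y = 0.7893
Solving, x = 7.432 × 10^-3 mol, y = 8.419 × 10^-3 mol
mass of NaOH = 7.432 × 10^-3 × 40.00 = 0.2973 g

0.2973 g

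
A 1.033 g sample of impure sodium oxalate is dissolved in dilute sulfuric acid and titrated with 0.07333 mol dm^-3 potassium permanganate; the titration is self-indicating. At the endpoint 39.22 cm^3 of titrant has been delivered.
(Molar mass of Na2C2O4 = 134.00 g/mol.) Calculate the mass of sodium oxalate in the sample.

0.9635 g

2 MnO4^- + 5 C2O4^2- + 16 H^+ → 2 Mn^2+ + 10 CO2 + 8 H2O
n(KMnO4) = 0.03922 L × 0.07333 mol/L = 2.876 × 10^-3 mol
From the 5:2 ratio, n(Na2C2O4) = 5/2 × 2.876 × 10^-3 = 7.190 × 10^-3 mol
mass of Na2C2O4 = 7.190 × 10^-3 × 134.00 g/mol = 0.9635 g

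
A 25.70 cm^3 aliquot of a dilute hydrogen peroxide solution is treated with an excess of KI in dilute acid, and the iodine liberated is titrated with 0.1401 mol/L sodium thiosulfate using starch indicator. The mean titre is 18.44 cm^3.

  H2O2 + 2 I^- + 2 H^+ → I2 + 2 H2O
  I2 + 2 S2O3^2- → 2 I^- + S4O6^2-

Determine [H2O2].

0.05026 mol/L

n(S2O3^2-) = 0.01844 × 0.1401 = 2.583 × 10^-3 mol
n(I2) = n(S2O3^2-)/2 = 1.292 × 10^-3 mol
n(H2O2) in the aliquot = 1.292 × 10^-3 mol (1:1 ratio)
[H2O2] = 1.292 × 10^-3 / 0.02570 = 0.05026 mol/L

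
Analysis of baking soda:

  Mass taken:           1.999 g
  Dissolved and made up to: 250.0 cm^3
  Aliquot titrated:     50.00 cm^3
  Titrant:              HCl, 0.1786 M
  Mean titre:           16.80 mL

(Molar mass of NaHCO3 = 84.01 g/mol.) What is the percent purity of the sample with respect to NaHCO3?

63.05 %

NaHCO3 + HCl → NaCl + H2O + CO2
n(HCl) per titration = 0.01680 × 0.1786 = 3.000 × 10^-3 mol
n(NaHCO3) in each aliquot = 3.000 × 10^-3 mol (1:1 ratio)
n(NaHCO3) in the whole flask = 3.000 × 10^-3 × 250.0/50.00 = 0.01500 mol
mass of NaHCO3 = 0.01500 × 84.01 = 1.260 g
% NaHCO3 = 1.260 / 1.999 × 100 = 63.05 %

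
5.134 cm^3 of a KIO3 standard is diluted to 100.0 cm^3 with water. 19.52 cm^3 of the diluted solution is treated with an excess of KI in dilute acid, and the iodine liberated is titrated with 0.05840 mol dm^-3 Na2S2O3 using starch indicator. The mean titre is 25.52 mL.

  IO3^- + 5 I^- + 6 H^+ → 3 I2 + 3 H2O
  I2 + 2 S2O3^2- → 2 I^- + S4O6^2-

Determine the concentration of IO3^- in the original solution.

0.2479 mol/L

n(S2O3^2-) = 0.02552 × 0.05840 = 1.490 × 10^-3 mol
n(I2) = n(S2O3^2-)/2 = 7.452 × 10^-4 mol
From the 1:3 ratio, n(IO3^-) in the aliquot = 1/3 × 7.452 × 10^-4 = 2.484 × 10^-4 mol
[IO3^-]_dilute = 2.484 × 10^-4 / 0.01952 = 0.01273 mol/L
[IO3^-]_original = 0.01273 × 100.0/5.134 = 0.2479 mol/L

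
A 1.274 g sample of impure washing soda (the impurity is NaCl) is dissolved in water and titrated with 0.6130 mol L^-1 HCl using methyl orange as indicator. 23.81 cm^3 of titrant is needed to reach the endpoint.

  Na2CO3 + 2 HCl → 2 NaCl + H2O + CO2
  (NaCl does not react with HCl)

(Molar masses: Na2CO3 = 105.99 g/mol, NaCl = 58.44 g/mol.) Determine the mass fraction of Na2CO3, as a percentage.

60.71 %

n(HCl) = 0.02381 × 0.6130 = 0.01460 mol
Let x = n(Na2CO3), y = n(NaCl).
Titrant: 2x = 0.01460;  mass: 105.99x + 58.44y = 1.274
Solving, x = 7.298 × 10^-3 mol, y = 8.565 × 10^-3 mol
mass of Na2CO3 = 7.298 × 10^-3 × 105.99 = 0.7735 g
% Na2CO3 = 0.7735 / 1.274 × 100 = 60.71 %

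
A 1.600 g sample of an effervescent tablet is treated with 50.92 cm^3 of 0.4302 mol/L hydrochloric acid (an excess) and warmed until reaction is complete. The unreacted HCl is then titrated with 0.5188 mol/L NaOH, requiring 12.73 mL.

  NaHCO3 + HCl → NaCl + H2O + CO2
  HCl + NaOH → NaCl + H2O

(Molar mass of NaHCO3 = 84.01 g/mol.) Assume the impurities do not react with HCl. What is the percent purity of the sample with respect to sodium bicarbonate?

n(HCl) added = 0.05092 × 0.4302 = 0.02191 mol
n(NaOH) used in back-titration = 0.01273 × 0.5188 = 6.604 × 10^-3 mol
n(HCl) left over = 6.604 × 10^-3 mol (1:1 ratio)
n(HCl) consumed by analyte = 0.02191 − 6.604 × 10^-3 = 0.01530 mol
n(NaHCO3) = 0.01530 mol (1:1 ratio)
mass of NaHCO3 = 0.01530 × 84.01 = 1.285 g
% NaHCO3 = 1.285 / 1.600 × 100 = 80.34 %

80.34 %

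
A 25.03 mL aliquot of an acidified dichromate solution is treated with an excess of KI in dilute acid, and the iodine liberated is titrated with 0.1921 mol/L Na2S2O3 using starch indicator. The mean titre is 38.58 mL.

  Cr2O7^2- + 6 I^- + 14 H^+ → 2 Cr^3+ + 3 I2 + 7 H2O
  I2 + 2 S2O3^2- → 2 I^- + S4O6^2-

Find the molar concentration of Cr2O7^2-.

0.04935 mol/L

n(S2O3^2-) = 0.03858 × 0.1921 = 7.411 × 10^-3 mol
n(I2) = n(S2O3^2-)/2 = 3.706 × 10^-3 mol
From the 1:3 ratio, n(Cr2O7^2-) in the aliquot = 1/3 × 3.706 × 10^-3 = 1.235 × 10^-3 mol
[Cr2O7^2-] = 1.235 × 10^-3 / 0.02503 = 0.04935 mol/L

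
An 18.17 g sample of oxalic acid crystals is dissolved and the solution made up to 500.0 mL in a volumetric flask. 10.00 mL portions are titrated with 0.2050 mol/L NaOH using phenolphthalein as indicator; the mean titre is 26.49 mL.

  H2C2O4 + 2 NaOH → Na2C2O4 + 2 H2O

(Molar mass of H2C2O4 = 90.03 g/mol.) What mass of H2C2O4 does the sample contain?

n(NaOH) per titration = 0.02649 × 0.2050 = 5.430 × 10^-3 mol
From the 1:2 ratio, n(H2C2O4) in each aliquot = 1/2 × 5.430 × 10^-3 = 2.715 × 10^-3 mol
n(H2C2O4) in the whole flask = 2.715 × 10^-3 × 500.0/10.00 = 0.1358 mol
mass of H2C2O4 = 0.1358 × 90.03 = 12.22 g

12.22 g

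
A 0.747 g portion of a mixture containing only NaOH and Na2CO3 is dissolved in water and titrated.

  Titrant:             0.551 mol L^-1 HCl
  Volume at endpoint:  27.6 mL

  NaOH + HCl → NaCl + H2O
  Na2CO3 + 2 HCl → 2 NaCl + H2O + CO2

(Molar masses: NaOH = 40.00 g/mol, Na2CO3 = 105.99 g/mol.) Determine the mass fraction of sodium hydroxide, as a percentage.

24.3 %

n(HCl) = 0.0276 × 0.551 = 0.0152 mol
Let x = n(NaOH), y = n(Na2CO3).
Titrant: 1x + 2y = 0.0152;  mass: 40.00x + 105.99y = 0.747
Solving, x = 4.53 × 10^-3 mol, y = 5.34 × 10^-3 mol
mass of NaOH = 4.53 × 10^-3 × 40.00 = 0.181 g
% NaOH = 0.181 / 0.747 × 100 = 24.3 %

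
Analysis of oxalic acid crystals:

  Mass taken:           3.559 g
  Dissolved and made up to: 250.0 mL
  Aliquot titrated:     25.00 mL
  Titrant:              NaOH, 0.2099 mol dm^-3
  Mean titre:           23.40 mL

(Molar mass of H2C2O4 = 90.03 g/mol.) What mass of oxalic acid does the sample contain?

2.211 g

H2C2O4 + 2 NaOH → Na2C2O4 + 2 H2O
n(NaOH) per titration = 0.02340 × 0.2099 = 4.912 × 10^-3 mol
From the 1:2 ratio, n(H2C2O4) in each aliquot = 1/2 × 4.912 × 10^-3 = 2.456 × 10^-3 mol
n(H2C2O4) in the whole flask = 2.456 × 10^-3 × 250.0/25.00 = 0.02456 mol
mass of H2C2O4 = 0.02456 × 90.03 = 2.211 g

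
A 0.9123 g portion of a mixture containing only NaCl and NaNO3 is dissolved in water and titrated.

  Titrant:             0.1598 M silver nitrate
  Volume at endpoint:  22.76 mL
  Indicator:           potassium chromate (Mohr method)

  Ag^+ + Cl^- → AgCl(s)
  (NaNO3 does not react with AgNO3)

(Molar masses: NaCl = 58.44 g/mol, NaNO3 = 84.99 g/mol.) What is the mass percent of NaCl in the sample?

n(AgNO3) = 0.02276 × 0.1598 = 3.637 × 10^-3 mol
Let x = n(NaCl), y = n(NaNO3).
Titrant: 1x = 3.637 × 10^-3;  mass: 58.44x + 84.99y = 0.9123
Solving, x = 3.637 × 10^-3 mol, y = 8.233 × 10^-3 mol
mass of NaCl = 3.637 × 10^-3 × 58.44 = 0.2125 g
% NaCl = 0.2125 / 0.9123 × 100 = 23.30 %

23.30 %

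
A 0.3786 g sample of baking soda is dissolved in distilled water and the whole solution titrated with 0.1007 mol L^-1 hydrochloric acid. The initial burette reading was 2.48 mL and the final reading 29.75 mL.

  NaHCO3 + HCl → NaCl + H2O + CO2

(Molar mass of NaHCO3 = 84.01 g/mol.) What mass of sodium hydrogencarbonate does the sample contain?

n(HCl) = 0.02727 L × 0.1007 mol/L = 2.746 × 10^-3 mol
n(NaHCO3) = 2.746 × 10^-3 mol (1:1 ratio)
mass of NaHCO3 = 2.746 × 10^-3 × 84.01 g/mol = 0.2307 g

0.2307 g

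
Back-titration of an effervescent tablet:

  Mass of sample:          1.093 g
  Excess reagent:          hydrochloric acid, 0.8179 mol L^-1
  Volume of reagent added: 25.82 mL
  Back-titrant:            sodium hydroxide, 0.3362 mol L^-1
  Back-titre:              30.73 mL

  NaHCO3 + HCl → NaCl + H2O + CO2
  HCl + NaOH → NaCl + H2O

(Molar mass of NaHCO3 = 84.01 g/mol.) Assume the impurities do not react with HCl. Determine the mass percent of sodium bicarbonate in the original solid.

82.91 %

n(HCl) added = 0.02582 × 0.8179 = 0.02112 mol
n(NaOH) used in back-titration = 0.03073 × 0.3362 = 0.01033 mol
n(HCl) left over = 0.01033 mol (1:1 ratio)
n(HCl) consumed by analyte = 0.02112 − 0.01033 = 0.01079 mol
n(NaHCO3) = 0.01079 mol (1:1 ratio)
mass of NaHCO3 = 0.01079 × 84.01 = 0.9062 g
% NaHCO3 = 0.9062 / 1.093 × 100 = 82.91 %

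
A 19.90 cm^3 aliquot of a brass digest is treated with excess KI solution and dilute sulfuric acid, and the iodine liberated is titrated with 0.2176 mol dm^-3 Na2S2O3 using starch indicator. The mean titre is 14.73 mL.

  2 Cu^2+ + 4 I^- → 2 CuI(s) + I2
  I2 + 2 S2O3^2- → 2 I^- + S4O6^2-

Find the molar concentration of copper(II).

n(S2O3^2-) = 0.01473 × 0.2176 = 3.205 × 10^-3 mol
n(I2) = n(S2O3^2-)/2 = 1.603 × 10^-3 mol
From the 2:1 ratio, n(Cu2+) in the aliquot = 2/1 × 1.603 × 10^-3 = 3.205 × 10^-3 mol
[Cu2+] = 3.205 × 10^-3 / 0.01990 = 0.1611 mol/L

0.1611 mol/L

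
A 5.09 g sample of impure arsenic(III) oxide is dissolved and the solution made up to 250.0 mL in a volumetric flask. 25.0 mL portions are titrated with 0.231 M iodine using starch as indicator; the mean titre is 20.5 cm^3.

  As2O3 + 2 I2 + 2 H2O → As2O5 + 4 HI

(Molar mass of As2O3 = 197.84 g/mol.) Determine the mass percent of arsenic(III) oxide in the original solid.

n(I2) per titration = 0.0205 × 0.231 = 4.74 × 10^-3 mol
From the 1:2 ratio, n(As2O3) in each aliquot = 1/2 × 4.74 × 10^-3 = 2.37 × 10^-3 mol
n(As2O3) in the whole flask = 2.37 × 10^-3 × 250.0/25.0 = 0.0237 mol
mass of As2O3 = 0.0237 × 197.84 = 4.68 g
% As2O3 = 4.68 / 5.09 × 100 = 92.0 %

92.0 %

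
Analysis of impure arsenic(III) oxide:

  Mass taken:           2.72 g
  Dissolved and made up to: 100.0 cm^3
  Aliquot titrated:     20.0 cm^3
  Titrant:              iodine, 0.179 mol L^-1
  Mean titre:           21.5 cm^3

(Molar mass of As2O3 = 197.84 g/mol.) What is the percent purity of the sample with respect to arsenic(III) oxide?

70.0 %

As2O3 + 2 I2 + 2 H2O → As2O5 + 4 HI
n(I2) per titration = 0.0215 × 0.179 = 3.85 × 10^-3 mol
From the 1:2 ratio, n(As2O3) in each aliquot = 1/2 × 3.85 × 10^-3 = 1.92 × 10^-3 mol
n(As2O3) in the whole flask = 1.92 × 10^-3 × 100.0/20.0 = 9.62 × 10^-3 mol
mass of As2O3 = 9.62 × 10^-3 × 197.84 = 1.90 g
% As2O3 = 1.90 / 2.72 × 100 = 70.0 %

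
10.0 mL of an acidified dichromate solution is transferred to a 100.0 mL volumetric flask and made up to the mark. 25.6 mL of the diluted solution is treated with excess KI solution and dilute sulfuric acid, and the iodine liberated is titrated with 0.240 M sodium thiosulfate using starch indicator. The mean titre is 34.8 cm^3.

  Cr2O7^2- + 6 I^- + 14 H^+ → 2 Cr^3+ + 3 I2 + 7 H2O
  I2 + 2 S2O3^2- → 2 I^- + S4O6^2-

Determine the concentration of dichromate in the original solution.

n(S2O3^2-) = 0.0348 × 0.240 = 8.35 × 10^-3 mol
n(I2) = n(S2O3^2-)/2 = 4.18 × 10^-3 mol
From the 1:3 ratio, n(Cr2O7^2-) in the aliquot = 1/3 × 4.18 × 10^-3 = 1.39 × 10^-3 mol
[Cr2O7^2-]_dilute = 1.39 × 10^-3 / 0.0256 = 0.0544 mol/L
[Cr2O7^2-]_original = 0.0544 × 100.0/10.0 = 0.544 mol/L

0.544 M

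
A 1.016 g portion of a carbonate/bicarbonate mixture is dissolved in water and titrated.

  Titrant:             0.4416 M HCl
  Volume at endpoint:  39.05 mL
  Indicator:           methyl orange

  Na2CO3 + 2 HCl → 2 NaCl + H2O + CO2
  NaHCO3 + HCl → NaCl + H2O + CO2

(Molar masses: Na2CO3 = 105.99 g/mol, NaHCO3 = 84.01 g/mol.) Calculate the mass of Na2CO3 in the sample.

0.7394 g

n(HCl) = 0.03905 × 0.4416 = 0.01724 mol
Let x = n(Na2CO3), y = n(NaHCO3).
Titrant: 2x + 1y = 0.01724;  mass: 105.99x + 84.01y = 1.016
Solving, x = 6.976 × 10^-3 mol, y = 3.293 × 10^-3 mol
mass of Na2CO3 = 6.976 × 10^-3 × 105.99 = 0.7394 g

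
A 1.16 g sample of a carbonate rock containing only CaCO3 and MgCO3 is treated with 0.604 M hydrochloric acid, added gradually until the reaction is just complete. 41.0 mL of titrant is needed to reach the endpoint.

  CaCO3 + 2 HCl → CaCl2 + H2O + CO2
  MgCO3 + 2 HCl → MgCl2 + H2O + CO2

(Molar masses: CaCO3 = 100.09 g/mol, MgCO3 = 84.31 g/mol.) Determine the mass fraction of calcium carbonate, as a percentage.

n(HCl) = 0.0410 × 0.604 = 0.0248 mol
Let x = n(CaCO3), y = n(MgCO3).
Titrant: 2x + 2y = 0.0248;  mass: 100.09x + 84.31y = 1.16
Solving, x = 7.36 × 10^-3 mol, y = 5.03 × 10^-3 mol
mass of CaCO3 = 7.36 × 10^-3 × 100.09 = 0.736 g
% CaCO3 = 0.736 / 1.16 × 100 = 63.5 %

63.5 %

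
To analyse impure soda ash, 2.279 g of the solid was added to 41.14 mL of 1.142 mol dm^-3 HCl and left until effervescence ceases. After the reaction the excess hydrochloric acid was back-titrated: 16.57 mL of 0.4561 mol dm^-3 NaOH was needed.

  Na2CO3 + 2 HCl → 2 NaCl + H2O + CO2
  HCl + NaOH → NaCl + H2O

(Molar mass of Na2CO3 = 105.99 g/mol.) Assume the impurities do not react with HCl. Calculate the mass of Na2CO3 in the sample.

n(HCl) added = 0.04114 × 1.142 = 0.04698 mol
n(NaOH) used in back-titration = 0.01657 × 0.4561 = 7.558 × 10^-3 mol
n(HCl) left over = 7.558 × 10^-3 mol (1:1 ratio)
n(HCl) consumed by analyte = 0.04698 − 7.558 × 10^-3 = 0.03942 mol
From the 1:2 ratio, n(Na2CO3) = 1/2 × 0.03942 = 0.01971 mol
mass of Na2CO3 = 0.01971 × 105.99 = 2.089 g

2.089 g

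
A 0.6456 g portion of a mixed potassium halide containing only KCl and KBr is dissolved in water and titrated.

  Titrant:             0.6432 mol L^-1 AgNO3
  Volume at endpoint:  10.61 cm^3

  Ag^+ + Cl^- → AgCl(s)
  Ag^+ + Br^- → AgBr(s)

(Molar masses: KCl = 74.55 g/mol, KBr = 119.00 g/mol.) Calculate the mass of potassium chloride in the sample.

0.2792 g

n(AgNO3) = 0.01061 × 0.6432 = 6.824 × 10^-3 mol
Let x = n(KCl), y = n(KBr).
Titrant: 1x + 1y = 6.824 × 10^-3;  mass: 74.55x + 119.00y = 0.6456
Solving, x = 3.746 × 10^-3 mol, y = 3.079 × 10^-3 mol
mass of KCl = 3.746 × 10^-3 × 74.55 = 0.2792 g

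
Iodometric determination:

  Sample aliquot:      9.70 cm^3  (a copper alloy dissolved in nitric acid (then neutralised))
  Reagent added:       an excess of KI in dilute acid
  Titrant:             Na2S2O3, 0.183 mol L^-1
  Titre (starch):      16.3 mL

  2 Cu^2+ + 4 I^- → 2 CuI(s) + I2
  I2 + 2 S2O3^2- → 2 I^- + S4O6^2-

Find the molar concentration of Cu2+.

0.308 mol/L

n(S2O3^2-) = 0.0163 × 0.183 = 2.98 × 10^-3 mol
n(I2) = n(S2O3^2-)/2 = 1.49 × 10^-3 mol
From the 2:1 ratio, n(Cu2+) in the aliquot = 2/1 × 1.49 × 10^-3 = 2.98 × 10^-3 mol
[Cu2+] = 2.98 × 10^-3 / 0.00970 = 0.308 mol/L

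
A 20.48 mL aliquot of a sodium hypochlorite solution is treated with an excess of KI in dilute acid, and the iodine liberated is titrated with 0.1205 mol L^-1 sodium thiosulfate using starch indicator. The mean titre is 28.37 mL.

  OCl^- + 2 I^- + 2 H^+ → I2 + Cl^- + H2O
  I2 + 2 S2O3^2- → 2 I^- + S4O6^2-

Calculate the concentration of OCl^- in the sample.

n(S2O3^2-) = 0.02837 × 0.1205 = 3.419 × 10^-3 mol
n(I2) = n(S2O3^2-)/2 = 1.709 × 10^-3 mol
n(OCl^-) in the aliquot = 1.709 × 10^-3 mol (1:1 ratio)
[OCl^-] = 1.709 × 10^-3 / 0.02048 = 0.08346 mol/L

0.08346 mol/L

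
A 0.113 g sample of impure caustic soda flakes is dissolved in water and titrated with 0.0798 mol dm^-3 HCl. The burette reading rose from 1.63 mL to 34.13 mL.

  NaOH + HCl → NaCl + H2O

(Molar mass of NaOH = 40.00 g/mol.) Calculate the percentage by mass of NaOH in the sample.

n(HCl) = 0.0325 L × 0.0798 mol/L = 2.59 × 10^-3 mol
n(NaOH) = 2.59 × 10^-3 mol (1:1 ratio)
mass of NaOH = 2.59 × 10^-3 × 40.00 g/mol = 0.104 g
% NaOH = 0.104 / 0.113 × 100 = 91.8 %

91.8 %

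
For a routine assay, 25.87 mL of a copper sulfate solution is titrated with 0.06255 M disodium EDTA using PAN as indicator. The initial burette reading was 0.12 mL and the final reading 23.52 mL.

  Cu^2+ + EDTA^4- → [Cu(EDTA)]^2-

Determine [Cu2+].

n(EDTA) = 0.02340 L × 0.06255 mol/L = 1.464 × 10^-3 mol
n(Cu2+) = 1.464 × 10^-3 mol (1:1 mole ratio)
[Cu2+] = 1.464 × 10^-3 mol / 0.02587 L = 0.05658 mol/L

0.05658 M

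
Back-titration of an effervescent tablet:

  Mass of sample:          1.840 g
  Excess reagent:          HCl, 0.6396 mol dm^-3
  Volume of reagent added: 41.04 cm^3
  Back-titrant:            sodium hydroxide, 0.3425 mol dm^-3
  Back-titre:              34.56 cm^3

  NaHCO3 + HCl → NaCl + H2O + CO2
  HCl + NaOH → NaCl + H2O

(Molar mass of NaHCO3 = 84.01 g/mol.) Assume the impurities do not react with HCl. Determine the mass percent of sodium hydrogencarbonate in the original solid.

65.80 %

n(HCl) added = 0.04104 × 0.6396 = 0.02625 mol
n(NaOH) used in back-titration = 0.03456 × 0.3425 = 0.01184 mol
n(HCl) left over = 0.01184 mol (1:1 ratio)
n(HCl) consumed by analyte = 0.02625 − 0.01184 = 0.01441 mol
n(NaHCO3) = 0.01441 mol (1:1 ratio)
mass of NaHCO3 = 0.01441 × 84.01 = 1.211 g
% NaHCO3 = 1.211 / 1.840 × 100 = 65.80 %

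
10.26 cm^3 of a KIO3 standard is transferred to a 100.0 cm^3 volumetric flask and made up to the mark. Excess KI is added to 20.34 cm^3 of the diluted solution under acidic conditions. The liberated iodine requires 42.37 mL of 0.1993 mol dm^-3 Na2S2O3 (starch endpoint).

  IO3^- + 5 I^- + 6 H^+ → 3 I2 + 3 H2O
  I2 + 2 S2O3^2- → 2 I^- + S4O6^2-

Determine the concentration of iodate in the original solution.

0.6744 mol/L

n(S2O3^2-) = 0.04237 × 0.1993 = 8.444 × 10^-3 mol
n(I2) = n(S2O3^2-)/2 = 4.222 × 10^-3 mol
From the 1:3 ratio, n(IO3^-) in the aliquot = 1/3 × 4.222 × 10^-3 = 1.407 × 10^-3 mol
[IO3^-]_dilute = 1.407 × 10^-3 / 0.02034 = 0.06919 mol/L
[IO3^-]_original = 0.06919 × 100.0/10.26 = 0.6744 mol/L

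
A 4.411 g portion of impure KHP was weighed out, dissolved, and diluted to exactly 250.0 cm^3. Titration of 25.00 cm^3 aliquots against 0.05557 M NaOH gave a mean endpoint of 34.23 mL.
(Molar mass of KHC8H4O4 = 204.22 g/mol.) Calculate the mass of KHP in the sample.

3.885 g

KHC8H4O4 + NaOH → KNaC8H4O4 + H2O
n(NaOH) per titration = 0.03423 × 0.05557 = 1.902 × 10^-3 mol
n(KHC8H4O4) in each aliquot = 1.902 × 10^-3 mol (1:1 ratio)
n(KHC8H4O4) in the whole flask = 1.902 × 10^-3 × 250.0/25.00 = 0.01902 mol
mass of KHC8H4O4 = 0.01902 × 204.22 = 3.885 g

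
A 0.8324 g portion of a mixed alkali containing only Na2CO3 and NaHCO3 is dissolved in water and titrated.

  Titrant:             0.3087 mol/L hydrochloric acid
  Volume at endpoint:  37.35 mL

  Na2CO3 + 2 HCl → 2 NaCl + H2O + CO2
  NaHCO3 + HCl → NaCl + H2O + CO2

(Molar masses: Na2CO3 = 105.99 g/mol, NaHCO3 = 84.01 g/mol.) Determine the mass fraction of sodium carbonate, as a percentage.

n(HCl) = 0.03735 × 0.3087 = 0.01153 mol
Let x = n(Na2CO3), y = n(NaHCO3).
Titrant: 2x + 1y = 0.01153;  mass: 105.99x + 84.01y = 0.8324
Solving, x = 2.196 × 10^-3 mol, y = 7.138 × 10^-3 mol
mass of Na2CO3 = 2.196 × 10^-3 × 105.99 = 0.2328 g
% Na2CO3 = 0.2328 / 0.8324 × 100 = 27.96 %

27.96 %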